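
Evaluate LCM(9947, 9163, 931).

35341691

9947 = 7³ · 29; 9163 = 7² · 11 · 17; 931 = 7² · 19
lcm takes max exponent of each prime: 7³ · 11 · 17 · 19 · 29 = 35341691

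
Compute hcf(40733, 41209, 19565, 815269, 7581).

7

gcd(40733, 41209): 41209 = 1·40733 + 476; 40733 = 85·476 + 273; 476 = 1·273 + 203; 273 = 1·203 + 70; 203 = 2·70 + 63; 70 = 1·63 + 7; 63 = 9·7 + 0 → 7
gcd(7, 19565): 19565 = 2795·7 + 0 → 7
gcd(7, 815269): 815269 = 116467·7 + 0 → 7
gcd(7, 7581): 7581 = 1083·7 + 0 → 7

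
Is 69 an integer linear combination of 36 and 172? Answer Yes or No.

No

gcd(36, 172): 172 = 4·36 + 28; 36 = 1·28 + 8; 28 = 3·8 + 4; 8 = 2·4 + 0 → 4
4 does not divide 69, so a solution does not exist.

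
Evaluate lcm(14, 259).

518

gcd first: 259 = 18·14 + 7; 14 = 2·7 + 0 → gcd = 7
lcm = 14·259/gcd = 3626/7 = 518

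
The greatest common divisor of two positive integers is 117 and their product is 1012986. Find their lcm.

8658

For any two positive integers, gcd × lcm equals their product. Hence lcm = 1012986 / 117 = 8658.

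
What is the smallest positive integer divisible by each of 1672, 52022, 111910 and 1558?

276381441160

1672 = 2³ · 11 · 19; 52022 = 2 · 19 · 37²; 111910 = 2 · 5 · 19² · 31; 1558 = 2 · 19 · 41
lcm takes max exponent of each prime: 2³ · 5 · 11 · 19² · 31 · 37² · 41 = 276381441160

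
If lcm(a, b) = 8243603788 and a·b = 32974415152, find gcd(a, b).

gcd·lcm = product, so gcd = 32974415152/8243603788 = 4.

4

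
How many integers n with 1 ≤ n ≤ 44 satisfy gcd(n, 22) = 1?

Prime factors of 22: 2, 11. Count integers ≤ 44 divisible by none of them.
By inclusion–exclusion: 44 − ⌊44/2⌋ − ⌊44/11⌋ + ⌊44/22⌋ = 20.

20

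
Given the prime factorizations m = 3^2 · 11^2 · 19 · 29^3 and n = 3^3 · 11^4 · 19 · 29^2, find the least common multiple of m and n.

max exponent per prime: 3^3 · 11^4 · 19 · 29^3 = 183181706037

183181706037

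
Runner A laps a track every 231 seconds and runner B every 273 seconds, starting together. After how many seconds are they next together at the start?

3003

231 = 3 · 7 · 11; 273 = 3 · 7 · 13
max exponents: 3 · 7 · 11 · 13 = 3003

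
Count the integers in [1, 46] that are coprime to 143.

Prime factors of 143: 11, 13. Count integers ≤ 46 divisible by none of them.
By inclusion–exclusion: 46 − ⌊46/11⌋ − ⌊46/13⌋ + ⌊46/143⌋ = 39.

39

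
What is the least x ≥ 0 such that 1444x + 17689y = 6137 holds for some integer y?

Euclid: 17689 = 12·1444 + 361; 1444 = 4·361 + 0 → gcd = 361; 6137 = 361·17.
Back-substitution yields 1444·(-12) + 17689·(1) = 361, so one solution is x = -12·17 = -204, y = 1·17 = 17.
Solutions in x differ by 17689/361 = 49; the one in [0, 49) is -204 mod 49 = 41.

41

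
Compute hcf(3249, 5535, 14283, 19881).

gcd(3249, 5535): 5535 = 1·3249 + 2286; 3249 = 1·2286 + 963; 2286 = 2·963 + 360; 963 = 2·360 + 243; 360 = 1·243 + 117; 243 = 2·117 + 9; 117 = 13·9 + 0 → 9
gcd(9, 14283): 14283 = 1587·9 + 0 → 9
gcd(9, 19881): 19881 = 2209·9 + 0 → 9

9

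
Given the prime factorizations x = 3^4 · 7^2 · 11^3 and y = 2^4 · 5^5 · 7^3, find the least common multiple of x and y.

1848958650000

max exponent per prime: 2^4 · 3^4 · 5^5 · 7^3 · 11^3 = 1848958650000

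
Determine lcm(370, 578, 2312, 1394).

370 = 2 · 5 · 37; 578 = 2 · 17²; 2312 = 2³ · 17²; 1394 = 2 · 17 · 41
lcm takes max exponent of each prime: 2³ · 5 · 17² · 37 · 41 = 17536520

17536520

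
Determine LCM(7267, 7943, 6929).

14003509

lcm(7267, 7943) = 7267·7943/gcd = 57721781/169 = 341549
lcm(341549, 6929) = 341549·6929/gcd = 2366593021/169 = 14003509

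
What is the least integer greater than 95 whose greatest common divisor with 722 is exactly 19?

gcd(t, 722) = 19 forces 19 | t; write t = 19s. Then gcd(19s, 19·38) = 19·gcd(s, 38), so need gcd(s, 38) = 1.
19s > 95 gives s ≥ 6. The least s ≥ 6 coprime to 38 is 7, so t = 19·7 = 133.

133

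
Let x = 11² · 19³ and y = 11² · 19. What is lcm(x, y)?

max exponent per prime: 11² · 19³ = 829939

829939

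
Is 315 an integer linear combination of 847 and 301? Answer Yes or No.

Yes

gcd(847, 301): 847 = 2·301 + 245; 301 = 1·245 + 56; 245 = 4·56 + 21; 56 = 2·21 + 14; 21 = 1·14 + 7; 14 = 2·7 + 0 → 7
7 divides 315, so a solution exists.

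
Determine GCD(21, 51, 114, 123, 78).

3

gcd(21, 51): 51 = 2·21 + 9; 21 = 2·9 + 3; 9 = 3·3 + 0 → 3
gcd(3, 114): 114 = 38·3 + 0 → 3
gcd(3, 123): 123 = 41·3 + 0 → 3
gcd(3, 78): 78 = 26·3 + 0 → 3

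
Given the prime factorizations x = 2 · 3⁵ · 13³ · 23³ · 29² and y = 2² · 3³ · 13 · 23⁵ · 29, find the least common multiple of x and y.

11559299003305092

max exponent per prime: 2² · 3⁵ · 13³ · 23⁵ · 29² = 11559299003305092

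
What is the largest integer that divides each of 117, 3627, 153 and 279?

117 = 3² · 13; 3627 = 3² · 13 · 31; 153 = 3² · 17; 279 = 3² · 31
gcd takes min exponent of each prime: 3² = 9

9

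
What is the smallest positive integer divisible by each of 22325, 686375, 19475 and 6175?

17194380125

22325 = 5² · 19 · 47; 686375 = 5³ · 17² · 19; 19475 = 5² · 19 · 41; 6175 = 5² · 13 · 19
lcm takes max exponent of each prime: 5³ · 13 · 17² · 19 · 41 · 47 = 17194380125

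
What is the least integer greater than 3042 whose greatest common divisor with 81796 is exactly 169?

81796 = 169·484. Any x with gcd(x, 81796) = 169 is a multiple of 169, say 169s, with s coprime to 484.
Need s > 3042/169, so s ≥ 19. First s ≥ 19 with gcd(s, 484) = 1 is s = 19. Thus x = 169·19 = 3211.

3211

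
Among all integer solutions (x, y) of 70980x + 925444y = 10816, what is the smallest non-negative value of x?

1317

Reduce mod 925444: 70980x ≡ 10816 (mod 925444). With g = gcd(70980, 925444) = 676 dividing 10816, divide through: 105x ≡ 16 (mod 1369).
Since gcd(105, 1369) = 1, x ≡ 16·(105)⁻¹ ≡ 1317 (mod 1369). Smallest non-negative: 1317.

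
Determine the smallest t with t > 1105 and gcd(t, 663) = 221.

gcd(t, 663) = 221 forces 221 | t; write t = 221s. Then gcd(221s, 221·3) = 221·gcd(s, 3), so need gcd(s, 3) = 1.
221s > 1105 gives s ≥ 6. The least s ≥ 6 coprime to 3 is 7, so t = 221·7 = 1547.

1547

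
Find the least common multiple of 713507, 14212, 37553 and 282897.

522432679428

713507 = 17 · 19 · 47²; 14212 = 2² · 11 · 17 · 19; 37553 = 17 · 47²; 282897 = 3² · 17 · 43²
lcm takes max exponent of each prime: 2² · 3² · 11 · 17 · 19 · 43² · 47² = 522432679428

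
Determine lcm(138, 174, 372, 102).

lcm(138, 174) = 138·174/gcd = 24012/6 = 4002
lcm(4002, 372) = 4002·372/gcd = 1488744/6 = 248124
lcm(248124, 102) = 248124·102/gcd = 25308648/6 = 4218108

4218108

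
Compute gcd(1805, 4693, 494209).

361

1805 = 5 · 19²; 4693 = 13 · 19²; 494209 = 19² · 37²
gcd takes min exponent of each prime: 19² = 361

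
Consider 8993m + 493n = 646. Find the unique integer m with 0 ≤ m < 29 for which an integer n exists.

Reduce mod 493: 8993m ≡ 646 (mod 493). With g = gcd(8993, 493) = 17 dividing 646, divide through: 529m ≡ 38 (mod 29).
Since gcd(529, 29) = 1, m ≡ 38·(529)⁻¹ ≡ 22 (mod 29). Smallest non-negative: 22.

22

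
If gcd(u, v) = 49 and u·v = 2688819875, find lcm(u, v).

gcd·lcm = product, so lcm = 2688819875/49 = 54873875.

54873875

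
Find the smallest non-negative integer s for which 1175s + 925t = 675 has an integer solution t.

gcd(1175, 925) = 25 (Euclid: 1175 = 1·925 + 250; 925 = 3·250 + 175; 250 = 1·175 + 75; 175 = 2·75 + 25; 75 = 3·25 + 0), and 25 | 675.
Extended Euclid: 1175·(-11) + 925·(14) = 25. Scale by 27: s₀ = -297.
General solution s = s₀ + 37k; reducing mod 37 gives s = 36 (and t = -45).

36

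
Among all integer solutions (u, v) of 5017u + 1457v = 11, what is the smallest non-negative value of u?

gcd(5017, 1457) = 1 (Euclid: 5017 = 3·1457 + 646; 1457 = 2·646 + 165; 646 = 3·165 + 151; 165 = 1·151 + 14; 151 = 10·14 + 11; 14 = 1·11 + 3; 11 = 3·3 + 2; 3 = 1·2 + 1; 2 = 2·1 + 0), and 1 | 11.
Extended Euclid: 5017·(-521) + 1457·(1794) = 1. Scale by 11: u₀ = -5731.
General solution u = u₀ + 1457t; reducing mod 1457 gives u = 97 (and v = -334).

97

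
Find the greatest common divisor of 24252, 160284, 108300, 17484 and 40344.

gcd(24252, 160284): 160284 = 6·24252 + 14772; 24252 = 1·14772 + 9480; 14772 = 1·9480 + 5292; 9480 = 1·5292 + 4188; 5292 = 1·4188 + 1104; 4188 = 3·1104 + 876; 1104 = 1·876 + 228; 876 = 3·228 + 192; 228 = 1·192 + 36; 192 = 5·36 + 12; 36 = 3·12 + 0 → 12
gcd(12, 108300): 108300 = 9025·12 + 0 → 12
gcd(12, 17484): 17484 = 1457·12 + 0 → 12
gcd(12, 40344): 40344 = 3362·12 + 0 → 12

12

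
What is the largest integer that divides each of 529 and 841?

1

529 = 23²
841 = 29²
Common: 1 = 1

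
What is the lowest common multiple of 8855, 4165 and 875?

8855 = 5 · 7 · 11 · 23; 4165 = 5 · 7² · 17; 875 = 5³ · 7
lcm takes max exponent of each prime: 5³ · 7² · 11 · 17 · 23 = 26343625

26343625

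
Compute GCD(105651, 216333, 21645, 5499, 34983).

117

gcd(105651, 216333): 216333 = 2·105651 + 5031; 105651 = 21·5031 + 0 → 5031
gcd(5031, 21645): 21645 = 4·5031 + 1521; 5031 = 3·1521 + 468; 1521 = 3·468 + 117; 468 = 4·117 + 0 → 117
gcd(117, 5499): 5499 = 47·117 + 0 → 117
gcd(117, 34983): 34983 = 299·117 + 0 → 117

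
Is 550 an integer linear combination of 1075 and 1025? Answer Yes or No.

gcd(1075, 1025): 1075 = 1·1025 + 50; 1025 = 20·50 + 25; 50 = 2·25 + 0 → 25
25 divides 550, so a solution exists.

Yes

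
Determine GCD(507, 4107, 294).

507 = 3 · 13²; 4107 = 3 · 37²; 294 = 2 · 3 · 7²
gcd takes min exponent of each prime: 3 = 3

3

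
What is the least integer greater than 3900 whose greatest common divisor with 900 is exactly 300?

gcd(x, 900) = 300 forces 300 | x; write x = 300s. Then gcd(300s, 300·3) = 300·gcd(s, 3), so need gcd(s, 3) = 1.
300s > 3900 gives s ≥ 14. The least s ≥ 14 coprime to 3 is 14, so x = 300·14 = 4200.

4200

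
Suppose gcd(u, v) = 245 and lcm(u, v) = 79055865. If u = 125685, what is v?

154105

Using uv = gcd(u,v)·lcm(u,v) = 245·79055865 = 19368686925, we get v = 19368686925/125685 = 154105.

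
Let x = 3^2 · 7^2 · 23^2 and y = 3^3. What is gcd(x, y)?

min exponent per shared prime: 3^2 = 9

9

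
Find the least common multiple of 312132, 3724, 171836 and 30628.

312132 = 2² · 3 · 19 · 37²; 3724 = 2² · 7² · 19; 171836 = 2² · 7 · 17 · 19²; 30628 = 2² · 13 · 19 · 31
lcm takes max exponent of each prime: 2² · 3 · 7² · 13 · 17 · 19² · 31 · 37² = 1990865605092

1990865605092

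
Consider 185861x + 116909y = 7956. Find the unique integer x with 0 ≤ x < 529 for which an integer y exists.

Euclid: 185861 = 1·116909 + 68952; 116909 = 1·68952 + 47957; 68952 = 1·47957 + 20995; 47957 = 2·20995 + 5967; 20995 = 3·5967 + 3094; 5967 = 1·3094 + 2873; 3094 = 1·2873 + 221; 2873 = 13·221 + 0 → gcd = 221; 7956 = 221·36.
Back-substitution yields 185861·(39) + 116909·(-62) = 221, so one solution is x = 39·36 = 1404, y = -62·36 = -2232.
Solutions in x differ by 116909/221 = 529; the one in [0, 529) is 1404 mod 529 = 346.

346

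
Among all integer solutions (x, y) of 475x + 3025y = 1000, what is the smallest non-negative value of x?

104

Euclid: 3025 = 6·475 + 175; 475 = 2·175 + 125; 175 = 1·125 + 50; 125 = 2·50 + 25; 50 = 2·25 + 0 → gcd = 25; 1000 = 25·40.
Back-substitution yields 475·(51) + 3025·(-8) = 25, so one solution is x = 51·40 = 2040, y = -8·40 = -320.
Solutions in x differ by 3025/25 = 121; the one in [0, 121) is 2040 mod 121 = 104.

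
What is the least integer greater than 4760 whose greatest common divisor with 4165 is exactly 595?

Multiples of 595 above 4760: 595·9, 595·10, … . Need the cofactor coprime to 4165/595 = 7.
Checking s = 9, 10, … the first with gcd(s, 7) = 1 is s = 9, giving 5355.

5355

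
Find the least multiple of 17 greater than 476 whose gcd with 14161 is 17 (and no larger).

493

Multiples of 17 above 476: 17·29, 17·30, … . Need the cofactor coprime to 14161/17 = 833.
Checking s = 29, 30, … the first with gcd(s, 833) = 1 is s = 29, giving 493.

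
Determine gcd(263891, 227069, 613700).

6137

263891 = 17 · 19² · 43; 227069 = 17 · 19² · 37; 613700 = 2² · 5² · 17 · 19²
gcd takes min exponent of each prime: 17 · 19² = 6137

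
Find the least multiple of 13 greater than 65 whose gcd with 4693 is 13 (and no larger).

78

gcd(k, 4693) = 13 forces 13 | k; write k = 13s. Then gcd(13s, 13·361) = 13·gcd(s, 361), so need gcd(s, 361) = 1.
13s > 65 gives s ≥ 6. The least s ≥ 6 coprime to 361 is 6, so k = 13·6 = 78.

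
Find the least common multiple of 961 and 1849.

961 = 31²; 1849 = 43²
max exponents: 31² · 43² = 1776889

1776889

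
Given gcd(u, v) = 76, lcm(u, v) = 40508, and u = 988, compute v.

u·v = gcd·lcm = 76·40508 = 3078608, so v = 3078608/988 = 3116.

3116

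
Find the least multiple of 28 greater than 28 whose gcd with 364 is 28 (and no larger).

gcd(m, 364) = 28 forces 28 | m; write m = 28s. Then gcd(28s, 28·13) = 28·gcd(s, 13), so need gcd(s, 13) = 1.
28s > 28 gives s ≥ 2. The least s ≥ 2 coprime to 13 is 2, so m = 28·2 = 56.

56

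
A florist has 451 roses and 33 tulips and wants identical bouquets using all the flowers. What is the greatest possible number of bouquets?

11

Euclid: 451 = 13·33 + 22; 33 = 1·22 + 11; 22 = 2·11 + 0. Last nonzero remainder: 11.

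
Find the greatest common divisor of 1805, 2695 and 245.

1805 = 5 · 19²; 2695 = 5 · 7² · 11; 245 = 5 · 7²
gcd takes min exponent of each prime: 5 = 5

5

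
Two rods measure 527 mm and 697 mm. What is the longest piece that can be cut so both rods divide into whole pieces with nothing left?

17

527 = 17 · 31
697 = 17 · 41
Common: 17 = 17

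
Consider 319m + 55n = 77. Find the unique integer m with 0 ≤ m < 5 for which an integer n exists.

3

Euclid: 319 = 5·55 + 44; 55 = 1·44 + 11; 44 = 4·11 + 0 → gcd = 11; 77 = 11·7.
Back-substitution yields 319·(-1) + 55·(6) = 11, so one solution is m = -1·7 = -7, n = 6·7 = 42.
Solutions in m differ by 55/11 = 5; the one in [0, 5) is -7 mod 5 = 3.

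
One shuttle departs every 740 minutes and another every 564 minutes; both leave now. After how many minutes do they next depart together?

gcd first: 740 = 1·564 + 176; 564 = 3·176 + 36; 176 = 4·36 + 32; 36 = 1·32 + 4; 32 = 8·4 + 0 → gcd = 4
lcm = 740·564/gcd = 417360/4 = 104340

104340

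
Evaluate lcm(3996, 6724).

6717276

3996 = 2² · 3³ · 37; 6724 = 2² · 41²
max exponents: 2² · 3³ · 37 · 41² = 6717276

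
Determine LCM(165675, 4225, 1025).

1147962075

lcm(165675, 4225) = 165675·4225/gcd = 699976875/25 = 27999075
lcm(27999075, 1025) = 27999075·1025/gcd = 28699051875/25 = 1147962075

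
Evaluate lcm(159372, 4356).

19284012

gcd first: 159372 = 36·4356 + 2556; 4356 = 1·2556 + 1800; 2556 = 1·1800 + 756; 1800 = 2·756 + 288; 756 = 2·288 + 180; 288 = 1·180 + 108; 180 = 1·108 + 72; 108 = 1·72 + 36; 72 = 2·36 + 0 → gcd = 36
lcm = 159372·4356/gcd = 694224432/36 = 19284012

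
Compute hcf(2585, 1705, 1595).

55

2585 = 5 · 11 · 47; 1705 = 5 · 11 · 31; 1595 = 5 · 11 · 29
gcd takes min exponent of each prime: 5 · 11 = 55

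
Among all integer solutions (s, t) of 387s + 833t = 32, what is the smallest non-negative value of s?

366

gcd(387, 833) = 1 (Euclid: 833 = 2·387 + 59; 387 = 6·59 + 33; 59 = 1·33 + 26; 33 = 1·26 + 7; 26 = 3·7 + 5; 7 = 1·5 + 2; 5 = 2·2 + 1; 2 = 2·1 + 0), and 1 | 32.
Extended Euclid: 387·(-353) + 833·(164) = 1. Scale by 32: s₀ = -11296.
General solution s = s₀ + 833k; reducing mod 833 gives s = 366 (and t = -170).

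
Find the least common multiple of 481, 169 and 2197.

481 = 13 · 37; 169 = 13²; 2197 = 13³
lcm takes max exponent of each prime: 13³ · 37 = 81289

81289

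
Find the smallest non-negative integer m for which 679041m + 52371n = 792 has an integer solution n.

gcd(679041, 52371) = 99 (Euclid: 679041 = 12·52371 + 50589; 52371 = 1·50589 + 1782; 50589 = 28·1782 + 693; 1782 = 2·693 + 396; 693 = 1·396 + 297; 396 = 1·297 + 99; 297 = 3·99 + 0), and 99 | 792.
Extended Euclid: 679041·(-147) + 52371·(1906) = 99. Scale by 8: m₀ = -1176.
General solution m = m₀ + 529t; reducing mod 529 gives m = 411 (and n = -5329).

411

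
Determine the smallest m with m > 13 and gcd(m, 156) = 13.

gcd(m, 156) = 13 forces 13 | m; write m = 13s. Then gcd(13s, 13·12) = 13·gcd(s, 12), so need gcd(s, 12) = 1.
13s > 13 gives s ≥ 2. The least s ≥ 2 coprime to 12 is 5, so m = 13·5 = 65.

65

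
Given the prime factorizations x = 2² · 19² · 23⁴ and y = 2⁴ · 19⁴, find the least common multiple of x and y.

583506543376

max exponent per prime: 2⁴ · 19⁴ · 23⁴ = 583506543376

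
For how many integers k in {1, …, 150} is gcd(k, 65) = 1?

111

Prime factors of 65: 5, 13. Count integers ≤ 150 divisible by none of them.
By inclusion–exclusion: 150 − ⌊150/5⌋ − ⌊150/13⌋ + ⌊150/65⌋ = 111.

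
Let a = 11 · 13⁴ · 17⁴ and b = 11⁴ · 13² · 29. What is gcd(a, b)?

min exponent per shared prime: 11 · 13² = 1859

1859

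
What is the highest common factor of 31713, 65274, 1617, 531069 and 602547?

gcd(31713, 65274): 65274 = 2·31713 + 1848; 31713 = 17·1848 + 297; 1848 = 6·297 + 66; 297 = 4·66 + 33; 66 = 2·33 + 0 → 33
gcd(33, 1617): 1617 = 49·33 + 0 → 33
gcd(33, 531069): 531069 = 16093·33 + 0 → 33
gcd(33, 602547): 602547 = 18259·33 + 0 → 33

33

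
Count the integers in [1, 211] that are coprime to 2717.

2717 = 11·13·19. Inclusion–exclusion on these primes:
211 − ⌊211/11⌋ − ⌊211/13⌋ − ⌊211/19⌋ + ⌊211/143⌋ + ⌊211/209⌋ + ⌊211/247⌋ − ⌊211/2717⌋ = 167

167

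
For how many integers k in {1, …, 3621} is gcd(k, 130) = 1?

Prime factors of 130: 2, 5, 13. Count integers ≤ 3621 divisible by none of them.
By inclusion–exclusion: 3621 − ⌊3621/2⌋ − ⌊3621/5⌋ − ⌊3621/13⌋ + ⌊3621/10⌋ + ⌊3621/26⌋ + ⌊3621/65⌋ − ⌊3621/130⌋ = 1338.

1338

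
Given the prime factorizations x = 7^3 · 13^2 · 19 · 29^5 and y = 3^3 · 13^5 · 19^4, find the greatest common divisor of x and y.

3211

min exponent per shared prime: 13^2 · 19 = 3211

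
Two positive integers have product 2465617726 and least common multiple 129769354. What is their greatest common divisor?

19

From gcd × lcm = ab: gcd = 2465617726 / 129769354 = 19.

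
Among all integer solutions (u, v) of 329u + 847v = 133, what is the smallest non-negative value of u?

Reduce mod 847: 329u ≡ 133 (mod 847). With g = gcd(329, 847) = 7 dividing 133, divide through: 47u ≡ 19 (mod 121).
Since gcd(47, 121) = 1, u ≡ 19·(47)⁻¹ ≡ 21 (mod 121). Smallest non-negative: 21.

21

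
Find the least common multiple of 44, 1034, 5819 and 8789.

18597524

44 = 2² · 11; 1034 = 2 · 11 · 47; 5819 = 11 · 23²; 8789 = 11 · 17 · 47
lcm takes max exponent of each prime: 2² · 11 · 17 · 23² · 47 = 18597524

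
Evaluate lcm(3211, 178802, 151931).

3211 = 13² · 19; 178802 = 2 · 13² · 23²; 151931 = 13² · 29 · 31
lcm takes max exponent of each prime: 2 · 13² · 19 · 23² · 29 · 31 = 3054116962

3054116962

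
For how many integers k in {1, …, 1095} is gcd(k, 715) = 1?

715 = 5·11·13. Inclusion–exclusion on these primes:
1095 − ⌊1095/5⌋ − ⌊1095/11⌋ − ⌊1095/13⌋ + ⌊1095/55⌋ + ⌊1095/65⌋ + ⌊1095/143⌋ − ⌊1095/715⌋ = 734

734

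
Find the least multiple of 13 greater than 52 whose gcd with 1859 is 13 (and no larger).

Multiples of 13 above 52: 13·5, 13·6, … . Need the cofactor coprime to 1859/13 = 143.
Checking s = 5, 6, … the first with gcd(s, 143) = 1 is s = 5, giving 65.

65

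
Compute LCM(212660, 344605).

14656739860

212660 = 2² · 5 · 7³ · 31; 344605 = 5 · 41³
max exponents: 2² · 5 · 7³ · 31 · 41³ = 14656739860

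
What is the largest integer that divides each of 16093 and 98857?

2299

16093 = 7 · 11² · 19
98857 = 11² · 19 · 43
Common: 11² · 19 = 2299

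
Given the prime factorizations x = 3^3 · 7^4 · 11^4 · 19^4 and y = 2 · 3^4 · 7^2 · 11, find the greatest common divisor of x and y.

min exponent per shared prime: 3^3 · 7^2 · 11 = 14553

14553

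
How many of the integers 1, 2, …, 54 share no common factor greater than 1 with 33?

Prime factors of 33: 3, 11. Count integers ≤ 54 divisible by none of them.
By inclusion–exclusion: 54 − ⌊54/3⌋ − ⌊54/11⌋ + ⌊54/33⌋ = 33.

33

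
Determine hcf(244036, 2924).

4

244036 = 2² · 13² · 19²
2924 = 2² · 17 · 43
Common: 2² = 4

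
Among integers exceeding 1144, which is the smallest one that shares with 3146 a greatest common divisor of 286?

1430

gcd(k, 3146) = 286 forces 286 | k; write k = 286s. Then gcd(286s, 286·11) = 286·gcd(s, 11), so need gcd(s, 11) = 1.
286s > 1144 gives s ≥ 5. The least s ≥ 5 coprime to 11 is 5, so k = 286·5 = 1430.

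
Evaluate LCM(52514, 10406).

2258102

gcd first: 52514 = 5·10406 + 484; 10406 = 21·484 + 242; 484 = 2·242 + 0 → gcd = 242
lcm = 52514·10406/gcd = 546460684/242 = 2258102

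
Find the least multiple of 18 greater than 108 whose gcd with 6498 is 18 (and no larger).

gcd(a, 6498) = 18 forces 18 | a; write a = 18s. Then gcd(18s, 18·361) = 18·gcd(s, 361), so need gcd(s, 361) = 1.
18s > 108 gives s ≥ 7. The least s ≥ 7 coprime to 361 is 7, so a = 18·7 = 126.

126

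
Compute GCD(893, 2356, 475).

19

gcd(893, 2356): 2356 = 2·893 + 570; 893 = 1·570 + 323; 570 = 1·323 + 247; 323 = 1·247 + 76; 247 = 3·76 + 19; 76 = 4·19 + 0 → 19
gcd(19, 475): 475 = 25·19 + 0 → 19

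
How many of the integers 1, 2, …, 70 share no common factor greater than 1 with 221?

61

Prime factors of 221: 13, 17. Count integers ≤ 70 divisible by none of them.
By inclusion–exclusion: 70 − ⌊70/13⌋ − ⌊70/17⌋ + ⌊70/221⌋ = 61.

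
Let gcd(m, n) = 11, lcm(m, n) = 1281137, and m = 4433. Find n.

3179

Using mn = gcd(m,n)·lcm(m,n) = 11·1281137 = 14092507, we get n = 14092507/4433 = 3179.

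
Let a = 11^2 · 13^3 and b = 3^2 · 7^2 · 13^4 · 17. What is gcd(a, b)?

min exponent per shared prime: 13^3 = 2197

2197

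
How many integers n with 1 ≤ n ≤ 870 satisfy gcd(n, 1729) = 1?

653

1729 = 7·13·19. Inclusion–exclusion on these primes:
870 − ⌊870/7⌋ − ⌊870/13⌋ − ⌊870/19⌋ + ⌊870/91⌋ + ⌊870/133⌋ + ⌊870/247⌋ − ⌊870/1729⌋ = 653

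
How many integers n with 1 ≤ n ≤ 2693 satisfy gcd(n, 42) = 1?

770

Prime factors of 42: 2, 3, 7. Count integers ≤ 2693 divisible by none of them.
By inclusion–exclusion: 2693 − ⌊2693/2⌋ − ⌊2693/3⌋ − ⌊2693/7⌋ + ⌊2693/6⌋ + ⌊2693/14⌋ + ⌊2693/21⌋ − ⌊2693/42⌋ = 770.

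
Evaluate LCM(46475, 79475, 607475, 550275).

lcm(46475, 79475) = 46475·79475/gcd = 3693600625/275 = 13431275
lcm(13431275, 607475) = 13431275·607475/gcd = 8159163780625/275 = 29669686475
lcm(29669686475, 550275) = 29669686475·550275/gcd = 16326486725030625/275 = 59369042636475

59369042636475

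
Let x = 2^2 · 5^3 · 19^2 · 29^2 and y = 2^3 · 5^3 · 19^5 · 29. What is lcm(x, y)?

max exponent per prime: 2^3 · 5^3 · 19^5 · 29^2 = 2082399259000

2082399259000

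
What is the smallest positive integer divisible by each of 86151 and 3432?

gcd first: 86151 = 25·3432 + 351; 3432 = 9·351 + 273; 351 = 1·273 + 78; 273 = 3·78 + 39; 78 = 2·39 + 0 → gcd = 39
lcm = 86151·3432/gcd = 295670232/39 = 7581288

7581288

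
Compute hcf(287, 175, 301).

gcd(287, 175): 287 = 1·175 + 112; 175 = 1·112 + 63; 112 = 1·63 + 49; 63 = 1·49 + 14; 49 = 3·14 + 7; 14 = 2·7 + 0 → 7
gcd(7, 301): 301 = 43·7 + 0 → 7

7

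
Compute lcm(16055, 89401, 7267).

365203085

16055 = 5 · 13² · 19; 89401 = 13² · 23²; 7267 = 13² · 43
lcm takes max exponent of each prime: 5 · 13² · 19 · 23² · 43 = 365203085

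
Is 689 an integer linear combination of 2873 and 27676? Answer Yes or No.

gcd(2873, 27676): 27676 = 9·2873 + 1819; 2873 = 1·1819 + 1054; 1819 = 1·1054 + 765; 1054 = 1·765 + 289; 765 = 2·289 + 187; 289 = 1·187 + 102; 187 = 1·102 + 85; 102 = 1·85 + 17; 85 = 5·17 + 0 → 17
17 does not divide 689, so a solution does not exist.

No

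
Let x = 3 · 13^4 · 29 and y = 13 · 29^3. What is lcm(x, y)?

max exponent per prime: 3 · 13^4 · 29^3 = 2089722687

2089722687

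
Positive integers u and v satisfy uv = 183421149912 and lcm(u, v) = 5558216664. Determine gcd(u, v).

From gcd × lcm = uv: gcd = 183421149912 / 5558216664 = 33.

33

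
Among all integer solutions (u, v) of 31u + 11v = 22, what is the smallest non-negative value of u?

0

Euclid: 31 = 2·11 + 9; 11 = 1·9 + 2; 9 = 4·2 + 1; 2 = 2·1 + 0 → gcd = 1; 22 = 1·22.
Back-substitution yields 31·(5) + 11·(-14) = 1, so one solution is u = 5·22 = 110, v = -14·22 = -308.
Solutions in u differ by 11/1 = 11; the one in [0, 11) is 110 mod 11 = 0.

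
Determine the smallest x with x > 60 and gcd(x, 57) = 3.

63

Multiples of 3 above 60: 3·21, 3·22, … . Need the cofactor coprime to 57/3 = 19.
Checking s = 21, 22, … the first with gcd(s, 19) = 1 is s = 21, giving 63.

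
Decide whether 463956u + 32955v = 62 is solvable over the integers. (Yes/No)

No

gcd(463956, 32955): 463956 = 14·32955 + 2586; 32955 = 12·2586 + 1923; 2586 = 1·1923 + 663; 1923 = 2·663 + 597; 663 = 1·597 + 66; 597 = 9·66 + 3; 66 = 22·3 + 0 → 3
3 does not divide 62, so a solution does not exist.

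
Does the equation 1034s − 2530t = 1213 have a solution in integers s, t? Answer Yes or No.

No

By Bézout, 1034s − 2530t = 1213 has integer solutions iff gcd(1034, 2530) | 1213.
Euclid: 2530 = 2·1034 + 462; 1034 = 2·462 + 110; 462 = 4·110 + 22; 110 = 5·22 + 0. gcd = 22; 1213 mod 22 = 3. No.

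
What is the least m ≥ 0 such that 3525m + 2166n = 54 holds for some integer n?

526

Euclid: 3525 = 1·2166 + 1359; 2166 = 1·1359 + 807; 1359 = 1·807 + 552; 807 = 1·552 + 255; 552 = 2·255 + 42; 255 = 6·42 + 3; 42 = 14·3 + 0 → gcd = 3; 54 = 3·18.
Back-substitution yields 3525·(-51) + 2166·(83) = 3, so one solution is m = -51·18 = -918, n = 83·18 = 1494.
Solutions in m differ by 2166/3 = 722; the one in [0, 722) is -918 mod 722 = 526.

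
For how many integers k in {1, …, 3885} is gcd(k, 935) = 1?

2658

Prime factors of 935: 5, 11, 17. Count integers ≤ 3885 divisible by none of them.
By inclusion–exclusion: 3885 − ⌊3885/5⌋ − ⌊3885/11⌋ − ⌊3885/17⌋ + ⌊3885/55⌋ + ⌊3885/85⌋ + ⌊3885/187⌋ − ⌊3885/935⌋ = 2658.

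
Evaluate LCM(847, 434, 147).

847 = 7 · 11²; 434 = 2 · 7 · 31; 147 = 3 · 7²
lcm takes max exponent of each prime: 2 · 3 · 7² · 11² · 31 = 1102794

1102794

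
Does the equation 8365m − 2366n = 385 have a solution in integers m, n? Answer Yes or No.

Yes

gcd(8365, 2366): 8365 = 3·2366 + 1267; 2366 = 1·1267 + 1099; 1267 = 1·1099 + 168; 1099 = 6·168 + 91; 168 = 1·91 + 77; 91 = 1·77 + 14; 77 = 5·14 + 7; 14 = 2·7 + 0 → 7
7 divides 385, so a solution exists.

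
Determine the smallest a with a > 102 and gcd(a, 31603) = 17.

31603 = 17·1859. Any a with gcd(a, 31603) = 17 is a multiple of 17, say 17s, with s coprime to 1859.
Need s > 102/17, so s ≥ 7. First s ≥ 7 with gcd(s, 1859) = 1 is s = 7. Thus a = 17·7 = 119.

119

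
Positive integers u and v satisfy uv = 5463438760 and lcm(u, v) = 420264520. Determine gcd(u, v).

From gcd × lcm = uv: gcd = 5463438760 / 420264520 = 13.

13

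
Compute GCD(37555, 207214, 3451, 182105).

gcd(37555, 207214): 207214 = 5·37555 + 19439; 37555 = 1·19439 + 18116; 19439 = 1·18116 + 1323; 18116 = 13·1323 + 917; 1323 = 1·917 + 406; 917 = 2·406 + 105; 406 = 3·105 + 91; 105 = 1·91 + 14; 91 = 6·14 + 7; 14 = 2·7 + 0 → 7
gcd(7, 3451): 3451 = 493·7 + 0 → 7
gcd(7, 182105): 182105 = 26015·7 + 0 → 7

7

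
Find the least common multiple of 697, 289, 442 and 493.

697 = 17 · 41; 289 = 17²; 442 = 2 · 13 · 17; 493 = 17 · 29
lcm takes max exponent of each prime: 2 · 13 · 17² · 29 · 41 = 8934146

8934146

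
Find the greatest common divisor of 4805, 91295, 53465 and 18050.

5

gcd(4805, 91295): 91295 = 19·4805 + 0 → 4805
gcd(4805, 53465): 53465 = 11·4805 + 610; 4805 = 7·610 + 535; 610 = 1·535 + 75; 535 = 7·75 + 10; 75 = 7·10 + 5; 10 = 2·5 + 0 → 5
gcd(5, 18050): 18050 = 3610·5 + 0 → 5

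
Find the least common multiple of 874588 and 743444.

874588 = 2² · 11² · 13 · 139; 743444 = 2² · 13 · 17 · 29²
max exponents: 2² · 11² · 13 · 17 · 29² · 139 = 12503984636

12503984636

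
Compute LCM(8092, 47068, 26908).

13072148572

8092 = 2² · 7 · 17²; 47068 = 2² · 7 · 41²; 26908 = 2² · 7 · 31²
lcm takes max exponent of each prime: 2² · 7 · 17² · 31² · 41² = 13072148572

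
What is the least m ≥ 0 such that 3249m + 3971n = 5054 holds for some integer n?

Euclid: 3971 = 1·3249 + 722; 3249 = 4·722 + 361; 722 = 2·361 + 0 → gcd = 361; 5054 = 361·14.
Back-substitution yields 3249·(5) + 3971·(-4) = 361, so one solution is m = 5·14 = 70, n = -4·14 = -56.
Solutions in m differ by 3971/361 = 11; the one in [0, 11) is 70 mod 11 = 4.

4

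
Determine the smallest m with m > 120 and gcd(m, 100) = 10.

130

Multiples of 10 above 120: 10·13, 10·14, … . Need the cofactor coprime to 100/10 = 10.
Checking s = 13, 14, … the first with gcd(s, 10) = 1 is s = 13, giving 130.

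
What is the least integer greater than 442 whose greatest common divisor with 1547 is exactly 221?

663

1547 = 221·7. Any m with gcd(m, 1547) = 221 is a multiple of 221, say 221s, with s coprime to 7.
Need s > 442/221, so s ≥ 3. First s ≥ 3 with gcd(s, 7) = 1 is s = 3. Thus m = 221·3 = 663.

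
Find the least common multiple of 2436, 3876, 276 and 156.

lcm(2436, 3876) = 2436·3876/gcd = 9441936/12 = 786828
lcm(786828, 276) = 786828·276/gcd = 217164528/12 = 18097044
lcm(18097044, 156) = 18097044·156/gcd = 2823138864/12 = 235261572

235261572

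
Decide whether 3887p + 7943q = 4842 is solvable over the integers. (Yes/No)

By Bézout, 3887p + 7943q = 4842 has integer solutions iff gcd(3887, 7943) | 4842.
Euclid: 7943 = 2·3887 + 169; 3887 = 23·169 + 0. gcd = 169; 4842 mod 169 = 110. No.

No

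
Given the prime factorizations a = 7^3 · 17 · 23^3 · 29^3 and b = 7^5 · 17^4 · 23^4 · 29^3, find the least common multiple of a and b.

max exponent per prime: 7^5 · 17^4 · 23^4 · 29^3 = 9580567241904653603

9580567241904653603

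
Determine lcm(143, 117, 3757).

143 = 11 · 13; 117 = 3² · 13; 3757 = 13 · 17²
lcm takes max exponent of each prime: 3² · 11 · 13 · 17² = 371943

371943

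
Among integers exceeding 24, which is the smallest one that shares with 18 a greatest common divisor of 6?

gcd(x, 18) = 6 forces 6 | x; write x = 6s. Then gcd(6s, 6·3) = 6·gcd(s, 3), so need gcd(s, 3) = 1.
6s > 24 gives s ≥ 5. The least s ≥ 5 coprime to 3 is 5, so x = 6·5 = 30.

30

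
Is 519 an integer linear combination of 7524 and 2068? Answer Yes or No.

gcd(7524, 2068): 7524 = 3·2068 + 1320; 2068 = 1·1320 + 748; 1320 = 1·748 + 572; 748 = 1·572 + 176; 572 = 3·176 + 44; 176 = 4·44 + 0 → 44
44 does not divide 519, so a solution does not exist.

No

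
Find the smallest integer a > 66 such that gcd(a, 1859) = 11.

Multiples of 11 above 66: 11·7, 11·8, … . Need the cofactor coprime to 1859/11 = 169.
Checking s = 7, 8, … the first with gcd(s, 169) = 1 is s = 7, giving 77.

77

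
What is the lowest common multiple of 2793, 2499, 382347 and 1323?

2793 = 3 · 7² · 19; 2499 = 3 · 7² · 17; 382347 = 3³ · 7² · 17²; 1323 = 3³ · 7²
lcm takes max exponent of each prime: 3³ · 7² · 17² · 19 = 7264593

7264593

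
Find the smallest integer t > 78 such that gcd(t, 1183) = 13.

104

gcd(t, 1183) = 13 forces 13 | t; write t = 13s. Then gcd(13s, 13·91) = 13·gcd(s, 91), so need gcd(s, 91) = 1.
13s > 78 gives s ≥ 7. The least s ≥ 7 coprime to 91 is 8, so t = 13·8 = 104.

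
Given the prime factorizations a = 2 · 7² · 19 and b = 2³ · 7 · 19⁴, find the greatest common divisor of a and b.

min exponent per shared prime: 2 · 7 · 19 = 266

266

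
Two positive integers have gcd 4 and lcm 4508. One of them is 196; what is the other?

92

Using ab = gcd(a,b)·lcm(a,b) = 4·4508 = 18032, we get b = 18032/196 = 92.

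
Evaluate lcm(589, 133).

4123

589 = 19 · 31; 133 = 7 · 19
max exponents: 7 · 19 · 31 = 4123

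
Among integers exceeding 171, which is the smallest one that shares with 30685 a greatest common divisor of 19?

209

gcd(k, 30685) = 19 forces 19 | k; write k = 19s. Then gcd(19s, 19·1615) = 19·gcd(s, 1615), so need gcd(s, 1615) = 1.
19s > 171 gives s ≥ 10. The least s ≥ 10 coprime to 1615 is 11, so k = 19·11 = 209.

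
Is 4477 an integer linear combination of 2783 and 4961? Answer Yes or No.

Yes

gcd(2783, 4961): 4961 = 1·2783 + 2178; 2783 = 1·2178 + 605; 2178 = 3·605 + 363; 605 = 1·363 + 242; 363 = 1·242 + 121; 242 = 2·121 + 0 → 121
121 divides 4477, so a solution exists.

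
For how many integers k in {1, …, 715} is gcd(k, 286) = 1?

Prime factors of 286: 2, 11, 13. Count integers ≤ 715 divisible by none of them.
By inclusion–exclusion: 715 − ⌊715/2⌋ − ⌊715/11⌋ − ⌊715/13⌋ + ⌊715/22⌋ + ⌊715/26⌋ + ⌊715/143⌋ − ⌊715/286⌋ = 300.

300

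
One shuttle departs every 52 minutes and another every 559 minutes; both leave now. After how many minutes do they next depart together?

2236

52 = 2² · 13; 559 = 13 · 43
max exponents: 2² · 13 · 43 = 2236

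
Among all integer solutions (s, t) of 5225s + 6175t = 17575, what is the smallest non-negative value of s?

Reduce mod 6175: 5225s ≡ 17575 (mod 6175). With g = gcd(5225, 6175) = 475 dividing 17575, divide through: 11s ≡ 37 (mod 13).
Since gcd(11, 13) = 1, s ≡ 37·(11)⁻¹ ≡ 1 (mod 13). Smallest non-negative: 1.

1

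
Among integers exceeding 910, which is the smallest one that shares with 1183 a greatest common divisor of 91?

gcd(k, 1183) = 91 forces 91 | k; write k = 91s. Then gcd(91s, 91·13) = 91·gcd(s, 13), so need gcd(s, 13) = 1.
91s > 910 gives s ≥ 11. The least s ≥ 11 coprime to 13 is 11, so k = 91·11 = 1001.

1001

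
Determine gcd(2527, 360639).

361

Euclid: 360639 = 142·2527 + 1805; 2527 = 1·1805 + 722; 1805 = 2·722 + 361; 722 = 2·361 + 0. Last nonzero remainder: 361.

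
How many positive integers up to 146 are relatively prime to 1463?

1463 = 7·11·19. Inclusion–exclusion on these primes:
146 − ⌊146/7⌋ − ⌊146/11⌋ − ⌊146/19⌋ + ⌊146/77⌋ + ⌊146/133⌋ + ⌊146/209⌋ − ⌊146/1463⌋ = 108

108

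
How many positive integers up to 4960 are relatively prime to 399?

2686

Prime factors of 399: 3, 7, 19. Count integers ≤ 4960 divisible by none of them.
By inclusion–exclusion: 4960 − ⌊4960/3⌋ − ⌊4960/7⌋ − ⌊4960/19⌋ + ⌊4960/21⌋ + ⌊4960/57⌋ + ⌊4960/133⌋ − ⌊4960/399⌋ = 2686.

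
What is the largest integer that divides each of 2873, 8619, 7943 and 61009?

2873 = 13² · 17; 8619 = 3 · 13² · 17; 7943 = 13² · 47; 61009 = 13² · 19²
gcd takes min exponent of each prime: 13² = 169

169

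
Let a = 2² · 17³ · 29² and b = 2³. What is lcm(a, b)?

33054664

max exponent per prime: 2³ · 17³ · 29² = 33054664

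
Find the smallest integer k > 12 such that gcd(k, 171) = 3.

gcd(k, 171) = 3 forces 3 | k; write k = 3s. Then gcd(3s, 3·57) = 3·gcd(s, 57), so need gcd(s, 57) = 1.
3s > 12 gives s ≥ 5. The least s ≥ 5 coprime to 57 is 5, so k = 3·5 = 15.

15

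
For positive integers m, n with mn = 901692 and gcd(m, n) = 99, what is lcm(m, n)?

9108

gcd·lcm = product, so lcm = 901692/99 = 9108.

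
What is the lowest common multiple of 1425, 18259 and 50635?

729903525

1425 = 3 · 5² · 19; 18259 = 19 · 31²; 50635 = 5 · 13 · 19 · 41
lcm takes max exponent of each prime: 3 · 5² · 13 · 19 · 31² · 41 = 729903525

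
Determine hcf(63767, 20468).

Euclid: 63767 = 3·20468 + 2363; 20468 = 8·2363 + 1564; 2363 = 1·1564 + 799; 1564 = 1·799 + 765; 799 = 1·765 + 34; 765 = 22·34 + 17; 34 = 2·17 + 0. Last nonzero remainder: 17.

17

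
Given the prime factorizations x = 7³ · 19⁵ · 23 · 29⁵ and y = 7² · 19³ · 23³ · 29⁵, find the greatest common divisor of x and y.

min exponent per shared prime: 7² · 19³ · 23 · 29⁵ = 158553089306857

158553089306857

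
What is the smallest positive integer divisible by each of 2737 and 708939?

277195149

2737 = 7 · 17 · 23; 708939 = 3³ · 7 · 11² · 31
max exponents: 3³ · 7 · 11² · 17 · 23 · 31 = 277195149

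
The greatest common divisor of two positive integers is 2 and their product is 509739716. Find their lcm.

254869858

Since gcd(m,n)·lcm(m,n) = mn, lcm = 509739716/2 = 254869858.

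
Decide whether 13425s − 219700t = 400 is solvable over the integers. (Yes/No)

Yes

gcd(13425, 219700): 219700 = 16·13425 + 4900; 13425 = 2·4900 + 3625; 4900 = 1·3625 + 1275; 3625 = 2·1275 + 1075; 1275 = 1·1075 + 200; 1075 = 5·200 + 75; 200 = 2·75 + 50; 75 = 1·50 + 25; 50 = 2·25 + 0 → 25
25 divides 400, so a solution exists.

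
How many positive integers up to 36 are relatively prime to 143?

31

143 = 11·13. Inclusion–exclusion on these primes:
36 − ⌊36/11⌋ − ⌊36/13⌋ + ⌊36/143⌋ = 31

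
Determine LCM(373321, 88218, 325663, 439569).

2309056836138

373321 = 13² · 47²; 88218 = 2 · 3² · 13² · 29; 325663 = 13² · 41 · 47; 439569 = 3² · 13² · 17²
lcm takes max exponent of each prime: 2 · 3² · 13² · 17² · 29 · 41 · 47² = 2309056836138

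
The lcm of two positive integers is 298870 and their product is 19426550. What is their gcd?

From gcd × lcm = uv: gcd = 19426550 / 298870 = 65.

65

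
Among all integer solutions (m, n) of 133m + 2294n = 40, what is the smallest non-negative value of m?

466

gcd(133, 2294) = 1 (Euclid: 2294 = 17·133 + 33; 133 = 4·33 + 1; 33 = 33·1 + 0), and 1 | 40.
Extended Euclid: 133·(69) + 2294·(-4) = 1. Scale by 40: m₀ = 2760.
General solution m = m₀ + 2294t; reducing mod 2294 gives m = 466 (and n = -27).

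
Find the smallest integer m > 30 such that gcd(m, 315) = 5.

gcd(m, 315) = 5 forces 5 | m; write m = 5s. Then gcd(5s, 5·63) = 5·gcd(s, 63), so need gcd(s, 63) = 1.
5s > 30 gives s ≥ 7. The least s ≥ 7 coprime to 63 is 8, so m = 5·8 = 40.

40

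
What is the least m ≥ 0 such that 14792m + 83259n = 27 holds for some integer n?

36423

Reduce mod 83259: 14792m ≡ 27 (mod 83259). With g = gcd(14792, 83259) = 1 dividing 27, divide through: 14792m ≡ 27 (mod 83259).
Since gcd(14792, 83259) = 1, m ≡ 27·(14792)⁻¹ ≡ 36423 (mod 83259). Smallest non-negative: 36423.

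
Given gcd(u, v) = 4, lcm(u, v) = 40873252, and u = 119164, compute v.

1372

u·v = gcd·lcm = 4·40873252 = 163493008, so v = 163493008/119164 = 1372.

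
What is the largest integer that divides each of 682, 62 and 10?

gcd(682, 62): 682 = 11·62 + 0 → 62
gcd(62, 10): 62 = 6·10 + 2; 10 = 5·2 + 0 → 2

2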